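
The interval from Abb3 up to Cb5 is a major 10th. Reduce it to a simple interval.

Take out an octave (7 from the number): 10 − 7 = 3.
That makes a major tenth a compound major third — an octave plus a major third.

M3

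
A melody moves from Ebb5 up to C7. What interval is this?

E to C spans six letter names (E-F-G-A-B-C), plus an octave, so the interval is some kind of thirteenth.
The major thirteenth is 21 semitones; here we have 22, one semitone wider: augmented.
(Equivalently, a compound augmented sixth: an augmented sixth plus an octave.)

augmented thirteenth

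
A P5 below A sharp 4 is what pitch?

The fifth takes the letter from A down to D.
A perfect fifth spans 7 semitones, so from A#4 the target pitch is D#4.

D sharp 4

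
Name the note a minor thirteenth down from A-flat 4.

C 3

Six letters down from A (plus an octave) reaches C.
A minor thirteenth is 20 semitones; 20 semitones down from Ab4 gives C3.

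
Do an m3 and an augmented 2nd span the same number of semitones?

Yes

Both span 3 semitones: a minor third and an augmented second are the same chromatic distance.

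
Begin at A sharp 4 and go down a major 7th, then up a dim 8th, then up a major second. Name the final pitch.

C 5

A major seventh down from A#4 is B3.
A diminished octave up from B3 is Bb4.
A major second up from Bb4 is C5.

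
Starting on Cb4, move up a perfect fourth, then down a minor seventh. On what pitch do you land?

A perfect fourth up from Cb4 is Fb4.
Down a minor seventh from Fb4: Gb3 (10 semitones down).

Gb3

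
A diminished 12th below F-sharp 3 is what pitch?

The twelfth's letter: F down five letter names plus an octave → B.
A diminished twelfth is 18 semitones; 18 semitones down from F#3 gives B#1.

B-sharp 1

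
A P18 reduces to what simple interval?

perfect fourth

Subtracting seven from the interval number removes an octave: 18 − 14 = 4.
Quality carries through unchanged, so the simple form is a perfect fourth.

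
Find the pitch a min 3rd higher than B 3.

D 4

Counting three letter names up from B lands on D.
Moving 3 semitones up from B3 (the size of a minor third) reaches D4.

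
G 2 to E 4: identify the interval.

G to E spans six letter names (G-A-B-C-D-E), plus an octave, so the interval is some kind of thirteenth.
Counting semitones, G2→E4 is 21, which is the major thirteenth.
(Equivalently, a compound major sixth: a major sixth plus an octave.)

major thirteenth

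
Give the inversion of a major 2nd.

The rule of nine gives the new number: 9 − 2 = 7, so a second becomes a seventh.
And major becomes minor under inversion, so we get a minor seventh.

minor 7th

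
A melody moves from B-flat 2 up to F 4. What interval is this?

perfect twelfth

B to F spans five letter names (B-C-D-E-F), plus an octave: a twelfth.
The perfect twelfth spans 19 semitones, and Bb2 to F4 is exactly 19 semitones — so this is a perfect twelfth.
(Equivalently, a compound perfect fifth: a perfect fifth plus an octave.)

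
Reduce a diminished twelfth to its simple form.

Subtracting seven from the interval number removes an octave: 12 − 7 = 5.
That makes a diminished twelfth a compound diminished fifth — an octave plus a diminished fifth.

diminished 5th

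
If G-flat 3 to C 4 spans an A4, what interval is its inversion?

diminished fifth

Interval numbers invert to sum to nine: 4 + 5 = 9, so a fourth inverts to a fifth.
The quality also flips — augmented becomes diminished — giving a diminished fifth.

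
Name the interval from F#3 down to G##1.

d14

Descending from F#3 to G##1 is the same interval as ascending G##1 to F#3.
G to F spans seven letter names (G-A-B-C-D-E-F), plus an octave: a fourteenth.
G##1 to F#3 spans 21 semitones — two semitones narrower than the major fourteenth (23) — giving a diminished fourteenth.
(Equivalently, a compound diminished seventh: a diminished seventh plus an octave.)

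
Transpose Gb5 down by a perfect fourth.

Db5

Counting four letter names down from G lands on D.
A perfect fourth is 5 semitones; 5 semitones down from Gb5 gives Db5.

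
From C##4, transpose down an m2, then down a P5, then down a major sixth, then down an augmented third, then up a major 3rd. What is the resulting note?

G#2

Down a minor second from C##4: B##3 (1 semitone down).
A perfect fifth down from B##3 is E##3.
A major sixth down from E##3 is G##2.
G##2 down an augmented third → E2 (5 semitones).
A major third up from E2 is G#2.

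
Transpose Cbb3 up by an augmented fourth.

Counting four letter names up from C lands on F.
An augmented fourth is 6 semitones; 6 semitones up from Cbb3 gives Fb3.

Fb3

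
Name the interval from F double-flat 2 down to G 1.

Descending from Fbb2 to G1 is the same interval as ascending G1 to Fbb2.
G to F spans seven letter names (G-A-B-C-D-E-F) — that makes it a seventh of some quality.
The major seventh is 11 semitones; here we have 8, three semitones narrower: doubly diminished.

doubly diminished seventh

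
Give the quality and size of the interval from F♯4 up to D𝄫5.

dd6

F to D spans six letter names (F-G-A-B-C-D) — that makes it a sixth of some quality.
The major sixth is 9 semitones; here we have 6, three semitones narrower: doubly diminished.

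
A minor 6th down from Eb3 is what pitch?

G2

Counting six letter names down from E lands on G.
Moving 8 semitones down from Eb3 (the size of a minor sixth) reaches G2.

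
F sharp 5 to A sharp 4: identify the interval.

minor sixth

Descending from F#5 to A#4 is the same interval as ascending A#4 to F#5.
A to F spans six letter names (A-B-C-D-E-F), so the interval is some kind of sixth.
A#4 to F#5 is 8 semitones, a half step short of the major sixth (9), so this is minor.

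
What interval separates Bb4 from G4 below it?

minor third

Descending from Bb4 to G4 is the same interval as ascending G4 to Bb4.
G to B spans three letter names (G-A-B): a third.
A major third would be 4 semitones, but G4 to Bb4 is 3 — one semitone narrower, making it a minor third.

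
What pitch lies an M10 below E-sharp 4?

C-sharp 3

Counting three letter names plus an octave down from E lands on C.
Moving 16 semitones down from E#4 (the size of a major tenth) reaches C#3.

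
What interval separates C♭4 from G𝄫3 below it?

Descending from Cb4 to Gbb3 is the same interval as ascending Gbb3 to Cb4.
G to C spans four letter names (G-A-B-C): a fourth.
A perfect fourth would be 5 semitones; Gbb3 to Cb4 is 6, one semitone wider, so the interval is augmented.

augmented fourth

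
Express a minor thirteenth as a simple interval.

Subtracting seven from the interval number removes an octave: 13 − 7 = 6.
That makes a minor thirteenth a compound minor sixth — an octave plus a minor sixth.

m6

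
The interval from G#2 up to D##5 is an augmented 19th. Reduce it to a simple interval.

Each octave removed subtracts seven from the number: 19 − 14 = 5.
That makes an augmented nineteenth a compound augmented fifth — 2 octaves plus an augmented fifth.

A5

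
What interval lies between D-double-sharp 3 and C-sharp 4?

diminished seventh

D to C spans seven letter names (D-E-F-G-A-B-C) — that makes it a seventh of some quality.
A major seventh would be 11 semitones; D##3 to C#4 is 9, two semitones narrower, so the interval is diminished.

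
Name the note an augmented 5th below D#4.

The fifth takes the letter from D down to G.
Moving 8 semitones down from D#4 (the size of an augmented fifth) reaches G3.

G3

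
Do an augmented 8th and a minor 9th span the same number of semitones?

Yes

Both span 13 semitones: an augmented octave and a minor ninth are the same chromatic distance.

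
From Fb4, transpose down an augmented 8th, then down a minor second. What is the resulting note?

An augmented octave down from Fb4 is Fbb3.
A minor second down from Fbb3 is Ebb3.

Ebb3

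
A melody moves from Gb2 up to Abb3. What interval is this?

m9

G to A spans two letter names (G-A), plus an octave: a ninth.
A major ninth would be 14 semitones, but Gb2 to Abb3 is 13 — one semitone narrower, making it a minor ninth.
(Equivalently, a compound minor second: a minor second plus an octave.)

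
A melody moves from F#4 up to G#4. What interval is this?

M2

F to G spans two letter names (F-G), so the interval is some kind of second.
F#4 to G#4 is 2 semitones, matching the major second exactly, so the quality is major.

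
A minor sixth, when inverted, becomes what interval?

major 3rd

Interval numbers invert to sum to nine: 6 + 3 = 9, so a sixth inverts to a third.
The quality also flips — minor becomes major — giving a major third.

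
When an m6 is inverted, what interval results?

major third

Inverted interval numbers add to nine, so a sixth pairs with a third (6 + 3 = 9).
And minor becomes major under inversion, so we get a major third.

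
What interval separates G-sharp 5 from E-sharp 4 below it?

m10

Descending from G#5 to E#4 is the same interval as ascending E#4 to G#5.
E to G spans three letter names (E-F-G), plus an octave — that makes it a tenth of some quality.
A major tenth would be 16 semitones, but E#4 to G#5 is 15 — one semitone narrower, making it a minor tenth.
(Equivalently, a compound minor third: a minor third plus an octave.)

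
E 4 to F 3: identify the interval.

M7

Descending from E4 to F3 is the same interval as ascending F3 to E4.
F to E spans seven letter names (F-G-A-B-C-D-E) — that makes it a seventh of some quality.
The major seventh spans 11 semitones, and F3 to E4 is exactly 11 semitones — so this is a major seventh.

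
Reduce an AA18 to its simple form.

Subtracting seven from the interval number removes an octave: 18 − 14 = 4.
That makes a doubly augmented eighteenth a compound doubly augmented fourth — 2 octaves plus a doubly augmented fourth.

AA4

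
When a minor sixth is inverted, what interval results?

The rule of nine gives the new number: 9 − 6 = 3, so a sixth becomes a third.
Quality inverts too: minor becomes major. That makes the inversion a major third.

M3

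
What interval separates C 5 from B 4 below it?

minor 2nd

Descending from C5 to B4 is the same interval as ascending B4 to C5.
B to C spans two letter names (B-C) — that makes it a second of some quality.
At 1 semitone, B4→C5 falls one short of a major second: minor.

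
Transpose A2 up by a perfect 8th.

An octave keeps the letter name A, an octave up from A.
A perfect octave is 12 semitones; 12 semitones up from A2 gives A3.

A3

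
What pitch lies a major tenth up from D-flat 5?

F 6

Counting three letter names plus an octave up from D lands on F.
A major tenth spans 16 semitones, so from Db5 the target pitch is F6.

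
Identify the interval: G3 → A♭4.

G to A spans two letter names (G-A), plus an octave — that makes it a ninth of some quality.
A major ninth would be 14 semitones, but G3 to Ab4 is 13 — one semitone narrower, making it a minor ninth.
(Equivalently, a compound minor second: a minor second plus an octave.)

minor 9th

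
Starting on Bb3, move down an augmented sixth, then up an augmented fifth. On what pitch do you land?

Ab3

Down an augmented sixth from Bb3: Dbb3 (10 semitones down).
Up an augmented fifth from Dbb3: Ab3 (8 semitones up).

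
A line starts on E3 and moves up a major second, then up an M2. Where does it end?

A major second up from E3 is F#3.
Up a major second from F#3: G#3 (2 semitones up).

G#3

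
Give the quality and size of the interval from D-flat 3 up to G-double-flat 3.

diminished fourth

D to G spans four letter names (D-E-F-G): a fourth.
Db3 to Gbb3 spans 4 semitones — one semitone narrower than the perfect fourth (5) — giving a diminished fourth.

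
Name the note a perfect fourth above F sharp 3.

B 3

Counting four letter names up from F lands on B.
A perfect fourth is 5 semitones; 5 semitones up from F#3 gives B3.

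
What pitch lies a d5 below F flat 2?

Five letter names down from F: B.
A diminished fifth is 6 semitones; 6 semitones down from Fb2 gives Bb1.

B flat 1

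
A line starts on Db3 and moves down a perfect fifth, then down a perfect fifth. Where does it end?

Db3 down a perfect fifth → Gb2 (7 semitones).
A perfect fifth down from Gb2 is Cb2.

Cb2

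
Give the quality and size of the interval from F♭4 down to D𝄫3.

Descending from Fb4 to Dbb3 is the same interval as ascending Dbb3 to Fb4.
D to F spans three letter names (D-E-F), plus an octave — that makes it a tenth of some quality.
The major tenth spans 16 semitones, and Dbb3 to Fb4 is exactly 16 semitones — so this is a major tenth.
(Equivalently, a compound major third: a major third plus an octave.)

major 10th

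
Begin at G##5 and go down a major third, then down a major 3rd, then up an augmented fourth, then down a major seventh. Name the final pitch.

G#4

A major third down from G##5 is E#5.
A major third down from E#5 is C#5.
An augmented fourth up from C#5 is F##5.
F##5 down a major seventh → G#4 (11 semitones).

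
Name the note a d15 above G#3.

For a fifteenth the letter name doesn't change: still G, two octaves up.
A diminished fifteenth is 23 semitones; 23 semitones up from G#3 gives G5.

G5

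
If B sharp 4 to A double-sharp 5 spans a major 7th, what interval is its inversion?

Interval numbers invert to sum to nine: 7 + 2 = 9, so a seventh inverts to a second.
The quality also flips — major becomes minor — giving a minor second.

m2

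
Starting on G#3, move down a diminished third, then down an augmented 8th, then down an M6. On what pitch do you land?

G#1

G#3 down a diminished third → E##3 (2 semitones).
An augmented octave down from E##3 is E#2.
Down a major sixth from E#2: G#1 (9 semitones down).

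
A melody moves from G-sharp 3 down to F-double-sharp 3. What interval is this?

minor second

Descending from G#3 to F##3 is the same interval as ascending F##3 to G#3.
F to G spans two letter names (F-G) — that makes it a second of some quality.
F##3 to G#3 is 1 semitone, a half step short of the major second (2), so this is minor.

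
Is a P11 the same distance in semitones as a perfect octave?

17 semitones (perfect eleventh) vs 12 semitones (perfect octave): not equal.

No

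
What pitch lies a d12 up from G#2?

The twelfth's letter: G up five letter names plus an octave → D.
A diminished twelfth is 18 semitones; 18 semitones up from G#2 gives D4.

D4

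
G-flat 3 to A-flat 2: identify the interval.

Descending from Gb3 to Ab2 is the same interval as ascending Ab2 to Gb3.
A to G spans seven letter names (A-B-C-D-E-F-G): a seventh.
A major seventh would be 11 semitones, but Ab2 to Gb3 is 10 — one semitone narrower, making it a minor seventh.

m7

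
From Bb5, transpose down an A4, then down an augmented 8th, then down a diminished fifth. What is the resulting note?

Down an augmented fourth from Bb5: Fb5 (6 semitones down).
Down an augmented octave from Fb5: Fbb4 (13 semitones down).
A diminished fifth down from Fbb4 is Bbb3.

Bbb3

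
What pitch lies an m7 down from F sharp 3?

Seven letter names down from F: G.
Moving 10 semitones down from F#3 (the size of a minor seventh) reaches G#2.

G sharp 2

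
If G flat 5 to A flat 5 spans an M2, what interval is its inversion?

Interval numbers invert to sum to nine: 2 + 7 = 9, so a second inverts to a seventh.
The quality also flips — major becomes minor — giving a minor seventh.

minor seventh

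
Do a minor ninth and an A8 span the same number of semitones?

Both span 13 semitones: a minor ninth and an augmented octave are the same chromatic distance.

Yes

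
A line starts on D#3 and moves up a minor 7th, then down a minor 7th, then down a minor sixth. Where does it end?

D#3 up a minor seventh → C#4 (10 semitones).
C#4 down a minor seventh → D#3 (10 semitones).
D#3 down a minor sixth → F##2 (8 semitones).

F##2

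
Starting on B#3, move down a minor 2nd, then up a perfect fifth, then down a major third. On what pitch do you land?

A minor second down from B#3 is A##3.
A##3 up a perfect fifth → E##4 (7 semitones).
Down a major third from E##4: C##4 (4 semitones down).

C##4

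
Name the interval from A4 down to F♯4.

minor third

Descending from A4 to F#4 is the same interval as ascending F#4 to A4.
F to A spans three letter names (F-G-A) — that makes it a third of some quality.
At 3 semitones, F#4→A4 falls one short of a major third: minor.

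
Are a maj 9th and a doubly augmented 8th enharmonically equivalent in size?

A major ninth spans 14 semitones, and a doubly augmented octave also spans 14 semitones — they're enharmonic.

Yes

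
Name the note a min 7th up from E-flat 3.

D-flat 4

The seventh takes the letter from E up to D.
A minor seventh is 10 semitones; 10 semitones up from Eb3 gives Db4.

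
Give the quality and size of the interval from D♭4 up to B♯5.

doubly augmented thirteenth

D to B spans six letter names (D-E-F-G-A-B), plus an octave, so the interval is some kind of thirteenth.
A major thirteenth would be 21 semitones; Db4 to B#5 is 23, two semitones wider, so the interval is doubly augmented.
(Equivalently, a compound doubly augmented sixth: a doubly augmented sixth plus an octave.)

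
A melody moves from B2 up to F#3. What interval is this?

B to F spans five letter names (B-C-D-E-F), so the interval is some kind of fifth.
B2 to F#3 is 7 semitones, matching the perfect fifth exactly, so the quality is perfect.

perfect fifth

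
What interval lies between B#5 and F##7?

B to F spans five letter names (B-C-D-E-F), plus an octave, so the interval is some kind of twelfth.
B#5 to F##7 is 19 semitones, matching the perfect twelfth exactly, so the quality is perfect.
(Equivalently, a compound perfect fifth: a perfect fifth plus an octave.)

perfect twelfth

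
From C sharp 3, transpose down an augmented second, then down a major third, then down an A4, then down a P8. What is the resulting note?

D double-flat 1

Down an augmented second from C#3: Bb2 (3 semitones down).
Bb2 down a major third → Gb2 (4 semitones).
An augmented fourth down from Gb2 is Dbb2.
Down a perfect octave from Dbb2: Dbb1 (12 semitones down).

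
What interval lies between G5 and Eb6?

minor 6th

G to E spans six letter names (G-A-B-C-D-E): a sixth.
G5 to Eb6 is 8 semitones, a half step short of the major sixth (9), so this is minor.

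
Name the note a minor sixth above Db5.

Six letter names up from D: B.
A minor sixth is 8 semitones; 8 semitones up from Db5 gives Bbb5.

Bbb5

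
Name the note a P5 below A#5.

The fifth takes the letter from A down to D.
A perfect fifth spans 7 semitones, so from A#5 the target pitch is D#5.

D#5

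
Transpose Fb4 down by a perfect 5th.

Bbb3

Counting five letter names down from F lands on B.
Moving 7 semitones down from Fb4 (the size of a perfect fifth) reaches Bbb3.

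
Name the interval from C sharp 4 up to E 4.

C to E spans three letter names (C-D-E) — that makes it a third of some quality.
At 3 semitones, C#4→E4 falls one short of a major third: minor.

m3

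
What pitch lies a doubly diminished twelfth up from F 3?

Five letters up from F (plus an octave) reaches C.
A doubly diminished twelfth spans 17 semitones, so from F3 the target pitch is Cbb5.

C-double-flat 5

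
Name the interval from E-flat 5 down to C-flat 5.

major third

Descending from Eb5 to Cb5 is the same interval as ascending Cb5 to Eb5.
C to E spans three letter names (C-D-E) — that makes it a third of some quality.
Cb5 to Eb5 is 4 semitones, matching the major third exactly, so the quality is major.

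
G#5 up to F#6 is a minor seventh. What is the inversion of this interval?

Inverted interval numbers add to nine, so a seventh pairs with a second (7 + 2 = 9).
The quality also flips — minor becomes major — giving a major second.

major 2nd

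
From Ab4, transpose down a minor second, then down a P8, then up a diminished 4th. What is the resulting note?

Ab4 down a minor second → G4 (1 semitone).
A perfect octave down from G4 is G3.
Up a diminished fourth from G3: Cb4 (4 semitones up).

Cb4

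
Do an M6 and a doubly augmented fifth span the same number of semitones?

Yes

A major sixth spans 9 semitones, and a doubly augmented fifth also spans 9 semitones — they're enharmonic.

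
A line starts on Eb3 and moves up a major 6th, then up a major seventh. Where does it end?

Up a major sixth from Eb3: C4 (9 semitones up).
C4 up a major seventh → B4 (11 semitones).

B4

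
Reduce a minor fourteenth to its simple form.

Take out an octave (7 from the number): 14 − 7 = 7.
So a minor fourteenth is an octave plus a minor seventh. The quality is unchanged.

minor seventh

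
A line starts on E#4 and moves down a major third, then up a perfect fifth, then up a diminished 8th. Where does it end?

Down a major third from E#4: C#4 (4 semitones down).
Up a perfect fifth from C#4: G#4 (7 semitones up).
G#4 up a diminished octave → G5 (11 semitones).

G5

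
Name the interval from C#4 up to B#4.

C to B spans seven letter names (C-D-E-F-G-A-B): a seventh.
The major seventh spans 11 semitones, and C#4 to B#4 is exactly 11 semitones — so this is a major seventh.

major seventh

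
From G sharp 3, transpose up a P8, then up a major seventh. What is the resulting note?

F double-sharp 5

G#3 up a perfect octave → G#4 (12 semitones).
G#4 up a major seventh → F##5 (11 semitones).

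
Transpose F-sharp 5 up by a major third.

The third takes the letter from F up to A.
Moving 4 semitones up from F#5 (the size of a major third) reaches A#5.

A-sharp 5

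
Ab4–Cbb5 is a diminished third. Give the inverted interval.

augmented 6th

The rule of nine gives the new number: 9 − 3 = 6, so a third becomes a sixth.
The quality also flips — diminished becomes augmented — giving an augmented sixth.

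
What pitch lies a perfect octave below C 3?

C 2

For an octave the letter name doesn't change: still C, an octave down.
A perfect octave is 12 semitones; 12 semitones down from C3 gives C2.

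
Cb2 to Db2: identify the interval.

major second

C to D spans two letter names (C-D): a second.
Counting semitones, Cb2→Db2 is 2, which is the major second.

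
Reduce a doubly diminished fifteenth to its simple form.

doubly diminished octave

Take out an octave (7 from the number): 15 − 7 = 8.
That makes a doubly diminished fifteenth a compound doubly diminished octave — an octave plus a doubly diminished octave.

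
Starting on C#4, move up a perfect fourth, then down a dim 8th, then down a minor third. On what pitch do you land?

C#4 up a perfect fourth → F#4 (5 semitones).
Down a diminished octave from F#4: F##3 (11 semitones down).
F##3 down a minor third → D##3 (3 semitones).

D##3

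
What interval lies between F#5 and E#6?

major seventh

F to E spans seven letter names (F-G-A-B-C-D-E), so the interval is some kind of seventh.
The major seventh spans 11 semitones, and F#5 to E#6 is exactly 11 semitones — so this is a major seventh.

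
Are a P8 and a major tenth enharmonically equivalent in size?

12 semitones (perfect octave) vs 16 semitones (major tenth): not equal.

No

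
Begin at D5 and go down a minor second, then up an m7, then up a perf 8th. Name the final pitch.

B6

D5 down a minor second → C#5 (1 semitone).
Up a minor seventh from C#5: B5 (10 semitones up).
Up a perfect octave from B5: B6 (12 semitones up).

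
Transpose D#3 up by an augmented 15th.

The letter stays D (same as the start), shifted two octaves up.
Moving 25 semitones up from D#3 (the size of an augmented fifteenth) reaches D##5.

D##5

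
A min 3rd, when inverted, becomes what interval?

Inverted interval numbers add to nine, so a third pairs with a sixth (3 + 6 = 9).
The quality also flips — minor becomes major — giving a major sixth.

M6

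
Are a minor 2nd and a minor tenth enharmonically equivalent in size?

No

1 semitone (minor second) vs 15 semitones (minor tenth): not equal.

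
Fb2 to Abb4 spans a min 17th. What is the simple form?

minor third

Subtracting seven from the interval number removes an octave: 17 − 14 = 3.
That makes a minor seventeenth a compound minor third — 2 octaves plus a minor third.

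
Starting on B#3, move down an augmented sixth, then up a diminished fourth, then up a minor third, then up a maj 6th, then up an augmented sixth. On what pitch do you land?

E5

B#3 down an augmented sixth → D3 (10 semitones).
D3 up a diminished fourth → Gb3 (4 semitones).
A minor third up from Gb3 is Bbb3.
A major sixth up from Bbb3 is Gb4.
An augmented sixth up from Gb4 is E5.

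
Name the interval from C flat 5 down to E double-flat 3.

Descending from Cb5 to Ebb3 is the same interval as ascending Ebb3 to Cb5.
E to C spans six letter names (E-F-G-A-B-C), plus an octave: a thirteenth.
Counting semitones, Ebb3→Cb5 is 21, which is the major thirteenth.
(Equivalently, a compound major sixth: a major sixth plus an octave.)

major thirteenth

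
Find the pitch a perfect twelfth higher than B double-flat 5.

The twelfth's letter: B up five letter names plus an octave → F.
Moving 19 semitones up from Bbb5 (the size of a perfect twelfth) reaches Fb7.

F flat 7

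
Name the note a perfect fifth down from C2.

F1

The fifth takes the letter from C down to F.
Moving 7 semitones down from C2 (the size of a perfect fifth) reaches F1.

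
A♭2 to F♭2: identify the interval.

major third

Descending from Ab2 to Fb2 is the same interval as ascending Fb2 to Ab2.
F to A spans three letter names (F-G-A), so the interval is some kind of third.
Fb2 to Ab2 is 4 semitones, matching the major third exactly, so the quality is major.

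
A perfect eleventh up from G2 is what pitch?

C4

Counting four letter names plus an octave up from G lands on C.
A perfect eleventh is 17 semitones; 17 semitones up from G2 gives C4.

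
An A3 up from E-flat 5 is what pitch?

Three letter names up from E: G.
Moving 5 semitones up from Eb5 (the size of an augmented third) reaches G#5.

G-sharp 5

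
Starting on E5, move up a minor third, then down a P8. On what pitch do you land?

A minor third up from E5 is G5.
A perfect octave down from G5 is G4.

G4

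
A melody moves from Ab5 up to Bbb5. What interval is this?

A to B spans two letter names (A-B): a second.
A major second would be 2 semitones, but Ab5 to Bbb5 is 1 — one semitone narrower, making it a minor second.

minor 2nd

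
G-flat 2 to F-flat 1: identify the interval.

Descending from Gb2 to Fb1 is the same interval as ascending Fb1 to Gb2.
F to G spans two letter names (F-G), plus an octave, so the interval is some kind of ninth.
Counting semitones, Fb1→Gb2 is 14, which is the major ninth.
(Equivalently, a compound major second: a major second plus an octave.)

M9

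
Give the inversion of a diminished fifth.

The rule of nine gives the new number: 9 − 5 = 4, so a fifth becomes a fourth.
The quality also flips — diminished becomes augmented — giving an augmented fourth.

A4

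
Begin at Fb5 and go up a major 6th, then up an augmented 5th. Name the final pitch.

Up a major sixth from Fb5: Db6 (9 semitones up).
An augmented fifth up from Db6 is A6.

A6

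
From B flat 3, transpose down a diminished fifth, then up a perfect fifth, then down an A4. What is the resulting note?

F 3

Down a diminished fifth from Bb3: E3 (6 semitones down).
E3 up a perfect fifth → B3 (7 semitones).
B3 down an augmented fourth → F3 (6 semitones).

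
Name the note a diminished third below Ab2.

Three letter names down from A: F.
A diminished third spans 2 semitones, so from Ab2 the target pitch is F#2.

F#2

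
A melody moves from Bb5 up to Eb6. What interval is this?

B to E spans four letter names (B-C-D-E): a fourth.
The perfect fourth spans 5 semitones, and Bb5 to Eb6 is exactly 5 semitones — so this is a perfect fourth.

P4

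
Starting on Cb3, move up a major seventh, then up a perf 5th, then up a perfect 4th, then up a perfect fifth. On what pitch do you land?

Cb3 up a major seventh → Bb3 (11 semitones).
Bb3 up a perfect fifth → F4 (7 semitones).
A perfect fourth up from F4 is Bb4.
A perfect fifth up from Bb4 is F5.

F5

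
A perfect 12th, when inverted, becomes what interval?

First reduce the compound perfect twelfth to its simple form, a perfect fifth.
The rule of nine gives the new number: 9 − 5 = 4, so a fifth becomes a fourth.
Quality inverts too: perfect stays perfect. That makes the inversion a perfect fourth.

perfect fourth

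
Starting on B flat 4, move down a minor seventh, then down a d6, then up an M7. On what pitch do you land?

A minor seventh down from Bb4 is C4.
Down a diminished sixth from C4: E#3 (7 semitones down).
Up a major seventh from E#3: D##4 (11 semitones up).

D double-sharp 4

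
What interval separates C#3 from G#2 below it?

Descending from C#3 to G#2 is the same interval as ascending G#2 to C#3.
G to C spans four letter names (G-A-B-C) — that makes it a fourth of some quality.
Counting semitones, G#2→C#3 is 5, which is the perfect fourth.

perfect 4th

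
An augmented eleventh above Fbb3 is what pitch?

Counting four letter names plus an octave up from F lands on B.
An augmented eleventh is 18 semitones; 18 semitones up from Fbb3 gives Bbb4.

Bbb4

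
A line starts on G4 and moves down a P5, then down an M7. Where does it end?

Db3

A perfect fifth down from G4 is C4.
Down a major seventh from C4: Db3 (11 semitones down).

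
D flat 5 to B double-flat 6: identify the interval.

minor thirteenth

D to B spans six letter names (D-E-F-G-A-B), plus an octave — that makes it a thirteenth of some quality.
At 20 semitones, Db5→Bbb6 falls one short of a major thirteenth: minor.
(Equivalently, a compound minor sixth: a minor sixth plus an octave.)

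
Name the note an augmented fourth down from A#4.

Four letter names down from A: E.
Moving 6 semitones down from A#4 (the size of an augmented fourth) reaches E4.

E4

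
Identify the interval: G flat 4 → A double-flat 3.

Descending from Gb4 to Abb3 is the same interval as ascending Abb3 to Gb4.
A to G spans seven letter names (A-B-C-D-E-F-G) — that makes it a seventh of some quality.
The major seventh spans 11 semitones, and Abb3 to Gb4 is exactly 11 semitones — so this is a major seventh.

M7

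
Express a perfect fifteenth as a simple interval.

perfect 8th

Each octave removed subtracts seven from the number: 15 − 7 = 8.
Quality carries through unchanged, so the simple form is a perfect octave.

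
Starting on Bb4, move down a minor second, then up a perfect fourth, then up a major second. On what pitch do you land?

A minor second down from Bb4 is A4.
Up a perfect fourth from A4: D5 (5 semitones up).
A major second up from D5 is E5.

E5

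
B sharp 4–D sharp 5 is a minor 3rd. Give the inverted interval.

major 6th

The rule of nine gives the new number: 9 − 3 = 6, so a third becomes a sixth.
Quality inverts too: minor becomes major. That makes the inversion a major sixth.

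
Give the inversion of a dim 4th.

augmented fifth

Inverted interval numbers add to nine, so a fourth pairs with a fifth (4 + 5 = 9).
And diminished becomes augmented under inversion, so we get an augmented fifth.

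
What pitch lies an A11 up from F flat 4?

Counting four letter names plus an octave up from F lands on B.
An augmented eleventh is 18 semitones; 18 semitones up from Fb4 gives Bb5.

B flat 5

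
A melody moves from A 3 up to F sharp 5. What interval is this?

A to F spans six letter names (A-B-C-D-E-F), plus an octave: a thirteenth.
A3 to F#5 is 21 semitones, matching the major thirteenth exactly, so the quality is major.
(Equivalently, a compound major sixth: a major sixth plus an octave.)

major 13th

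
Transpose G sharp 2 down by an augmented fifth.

C 2

The fifth takes the letter from G down to C.
An augmented fifth is 8 semitones; 8 semitones down from G#2 gives C2.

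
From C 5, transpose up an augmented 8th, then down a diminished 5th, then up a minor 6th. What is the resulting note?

C5 up an augmented octave → C#6 (13 semitones).
A diminished fifth down from C#6 is F##5.
F##5 up a minor sixth → D#6 (8 semitones).

D sharp 6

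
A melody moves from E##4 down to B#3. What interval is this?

augmented fourth

Descending from E##4 to B#3 is the same interval as ascending B#3 to E##4.
B to E spans four letter names (B-C-D-E): a fourth.
A perfect fourth would be 5 semitones; B#3 to E##4 is 6, one semitone wider, so the interval is augmented.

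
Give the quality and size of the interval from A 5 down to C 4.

Descending from A5 to C4 is the same interval as ascending C4 to A5.
C to A spans six letter names (C-D-E-F-G-A), plus an octave: a thirteenth.
C4 to A5 is 21 semitones, matching the major thirteenth exactly, so the quality is major.
(Equivalently, a compound major sixth: a major sixth plus an octave.)

major thirteenth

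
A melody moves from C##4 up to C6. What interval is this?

doubly diminished 15th

C to C is the same letter name, plus 2 octaves, so the interval is some kind of fifteenth.
The perfect fifteenth is 24 semitones; here we have 22, two semitones narrower: doubly diminished.
(Equivalently, a compound doubly diminished octave: a doubly diminished octave plus an octave.)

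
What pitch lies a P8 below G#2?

G#1

An octave keeps the letter name G, an octave down from G.
A perfect octave spans 12 semitones, so from G#2 the target pitch is G#1.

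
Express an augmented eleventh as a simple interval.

augmented 4th

Subtracting seven from the interval number removes an octave: 11 − 7 = 4.
That makes an augmented eleventh a compound augmented fourth — an octave plus an augmented fourth.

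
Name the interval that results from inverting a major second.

minor 7th

The rule of nine gives the new number: 9 − 2 = 7, so a second becomes a seventh.
Quality inverts too: major becomes minor. That makes the inversion a minor seventh.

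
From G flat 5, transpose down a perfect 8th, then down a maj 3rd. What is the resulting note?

E double-flat 4

Gb5 down a perfect octave → Gb4 (12 semitones).
Down a major third from Gb4: Ebb4 (4 semitones down).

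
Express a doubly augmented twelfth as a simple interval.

Each octave removed subtracts seven from the number: 12 − 7 = 5.
That makes a doubly augmented twelfth a compound doubly augmented fifth — an octave plus a doubly augmented fifth.

doubly augmented 5th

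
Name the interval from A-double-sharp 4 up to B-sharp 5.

A to B spans two letter names (A-B), plus an octave: a ninth.
A major ninth would be 14 semitones, but A##4 to B#5 is 13 — one semitone narrower, making it a minor ninth.
(Equivalently, a compound minor second: a minor second plus an octave.)

minor ninth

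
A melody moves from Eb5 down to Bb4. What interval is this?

P4

Descending from Eb5 to Bb4 is the same interval as ascending Bb4 to Eb5.
B to E spans four letter names (B-C-D-E): a fourth.
Counting semitones, Bb4→Eb5 is 5, which is the perfect fourth.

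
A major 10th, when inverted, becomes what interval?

First reduce the compound major tenth to its simple form, a major third.
Interval numbers invert to sum to nine: 3 + 6 = 9, so a third inverts to a sixth.
And major becomes minor under inversion, so we get a minor sixth.

minor sixth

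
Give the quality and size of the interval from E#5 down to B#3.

Descending from E#5 to B#3 is the same interval as ascending B#3 to E#5.
B to E spans four letter names (B-C-D-E), plus an octave, so the interval is some kind of eleventh.
Counting semitones, B#3→E#5 is 17, which is the perfect eleventh.
(Equivalently, a compound perfect fourth: a perfect fourth plus an octave.)

perfect eleventh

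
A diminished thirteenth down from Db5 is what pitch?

Six letters down from D (plus an octave) reaches F.
Moving 19 semitones down from Db5 (the size of a diminished thirteenth) reaches F#3.

F#3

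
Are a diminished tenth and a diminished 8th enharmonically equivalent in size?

No

14 semitones (diminished tenth) vs 11 semitones (diminished octave): not equal.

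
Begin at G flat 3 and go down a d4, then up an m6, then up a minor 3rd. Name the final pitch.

D flat 4

Gb3 down a diminished fourth → D3 (4 semitones).
Up a minor sixth from D3: Bb3 (8 semitones up).
A minor third up from Bb3 is Db4.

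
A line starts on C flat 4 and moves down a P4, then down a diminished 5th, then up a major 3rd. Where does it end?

Cb4 down a perfect fourth → Gb3 (5 semitones).
Gb3 down a diminished fifth → C3 (6 semitones).
Up a major third from C3: E3 (4 semitones up).

E 3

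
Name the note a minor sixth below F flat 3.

Counting six letter names down from F lands on A.
Moving 8 semitones down from Fb3 (the size of a minor sixth) reaches Ab2.

A flat 2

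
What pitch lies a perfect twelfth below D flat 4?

G flat 2

Five letters down from D (plus an octave) reaches G.
A perfect twelfth spans 19 semitones, so from Db4 the target pitch is Gb2.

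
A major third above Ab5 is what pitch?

Counting three letter names up from A lands on C.
A major third spans 4 semitones, so from Ab5 the target pitch is C6.

C6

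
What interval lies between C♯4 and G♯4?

perfect 5th

C to G spans five letter names (C-D-E-F-G): a fifth.
The perfect fifth spans 7 semitones, and C#4 to G#4 is exactly 7 semitones — so this is a perfect fifth.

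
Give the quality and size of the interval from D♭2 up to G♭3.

D to G spans four letter names (D-E-F-G), plus an octave: an eleventh.
The perfect eleventh spans 17 semitones, and Db2 to Gb3 is exactly 17 semitones — so this is a perfect eleventh.
(Equivalently, a compound perfect fourth: a perfect fourth plus an octave.)

perfect eleventh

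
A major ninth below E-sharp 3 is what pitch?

D-sharp 2

Two letters down from E (plus an octave) reaches D.
A major ninth spans 14 semitones, so from E#3 the target pitch is D#2.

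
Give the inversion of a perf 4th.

Interval numbers invert to sum to nine: 4 + 5 = 9, so a fourth inverts to a fifth.
Quality inverts too: perfect stays perfect. That makes the inversion a perfect fifth.

P5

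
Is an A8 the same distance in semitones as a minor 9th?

Yes

An augmented octave spans 13 semitones, and a minor ninth also spans 13 semitones — they're enharmonic.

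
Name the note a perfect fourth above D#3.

Counting four letter names up from D lands on G.
A perfect fourth spans 5 semitones, so from D#3 the target pitch is G#3.

G#3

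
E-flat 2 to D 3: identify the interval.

E to D spans seven letter names (E-F-G-A-B-C-D), so the interval is some kind of seventh.
The major seventh spans 11 semitones, and Eb2 to D3 is exactly 11 semitones — so this is a major seventh.

major 7th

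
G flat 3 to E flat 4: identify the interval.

M6

G to E spans six letter names (G-A-B-C-D-E) — that makes it a sixth of some quality.
Gb3 to Eb4 is 9 semitones, matching the major sixth exactly, so the quality is major.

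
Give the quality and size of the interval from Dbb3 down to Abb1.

P11

Descending from Dbb3 to Abb1 is the same interval as ascending Abb1 to Dbb3.
A to D spans four letter names (A-B-C-D), plus an octave — that makes it an eleventh of some quality.
The perfect eleventh spans 17 semitones, and Abb1 to Dbb3 is exactly 17 semitones — so this is a perfect eleventh.
(Equivalently, a compound perfect fourth: a perfect fourth plus an octave.)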